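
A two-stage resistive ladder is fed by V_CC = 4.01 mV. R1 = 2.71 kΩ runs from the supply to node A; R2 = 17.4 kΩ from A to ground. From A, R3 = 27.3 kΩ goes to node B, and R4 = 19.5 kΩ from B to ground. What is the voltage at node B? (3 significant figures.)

Node A sees R2 in parallel with the series input of stage 2, R3 + R4 = 46.80 kΩ.
R2 ‖ (R3+R4) = 12.68 kΩ.
So V_A = 4.01 × 0.8240 = 3.304 mV.
Then the unloaded second divider: V_B = V_A × R4/(R3+R4) = 3.304 × 0.4167 = 1.377 mV.

V_B ≈ 1.38 mV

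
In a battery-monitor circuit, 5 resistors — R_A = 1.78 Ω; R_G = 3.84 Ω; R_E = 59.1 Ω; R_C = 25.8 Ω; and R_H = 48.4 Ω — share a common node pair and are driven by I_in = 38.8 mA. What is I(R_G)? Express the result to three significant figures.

Conductances: ΣG = 1/1.78 + 1/3.84 + 1/59.1 + 1/25.8 + 1/48.4 = 0.8986 (1/Ω).
By the current-divider rule, I = I_in · G_k/ΣG = 38.8 × 0.2898 = 11.24 mA.

I ≈ 11.2 mA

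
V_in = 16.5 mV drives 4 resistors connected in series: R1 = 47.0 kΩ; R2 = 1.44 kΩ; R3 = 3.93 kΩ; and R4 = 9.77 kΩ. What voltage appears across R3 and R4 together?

V ≈ 3.64 mV

Total series resistance ΣR = 47.0 + 1.44 + 3.93 + 9.77 = 62.14 kΩ.
R_{R3..R4} = 3.93 + 9.77 = 13.70 kΩ.
Voltage divider: V = V_in · (13.70 / 62.14) = 16.5 × 0.2205 = 3.638 mV.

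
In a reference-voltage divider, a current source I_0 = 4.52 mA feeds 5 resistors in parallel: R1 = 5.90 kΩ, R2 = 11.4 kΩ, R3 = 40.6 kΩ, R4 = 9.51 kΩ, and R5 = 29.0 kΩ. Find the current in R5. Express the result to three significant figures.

I ≈ 0.370 mA

Conductances: ΣG = 1/5.90 + 1/11.4 + 1/40.6 + 1/9.51 + 1/29.0 = 0.4215 (1/kΩ).
Current divider: I(R5) = I_0 · G_k/ΣG = 4.52 × (0.03448/0.4215) = 4.52 × 0.08181 = 0.3698 mA.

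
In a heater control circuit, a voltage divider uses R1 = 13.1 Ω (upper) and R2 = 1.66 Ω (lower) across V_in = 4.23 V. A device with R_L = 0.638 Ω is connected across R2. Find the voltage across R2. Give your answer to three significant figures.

The load sits in parallel with R2, giving an effective lower resistance R2' = R2·R_L/(R2+R_L) = 0.4609 Ω.
Then V_out = V_in · R2'/(R1 + R2') = 4.23 × 0.4609/13.56 = 0.1438 V.
(Unloaded it would be 0.476 V; the load pulls it down.)

V_out ≈ 0.144 V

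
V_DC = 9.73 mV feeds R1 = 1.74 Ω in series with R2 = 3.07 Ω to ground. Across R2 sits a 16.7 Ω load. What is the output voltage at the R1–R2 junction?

V_out ≈ 5.82 mV

The load sits in parallel with R2, giving an effective lower resistance R2' = R2·R_L/(R2+R_L) = 2.593 Ω.
Now apply the divider: V_out = 9.73 × 0.5985 = 5.823 mV.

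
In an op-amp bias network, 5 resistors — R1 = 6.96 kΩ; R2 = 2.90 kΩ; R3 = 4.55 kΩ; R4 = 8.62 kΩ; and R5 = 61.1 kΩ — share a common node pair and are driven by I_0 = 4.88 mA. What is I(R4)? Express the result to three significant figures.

ΣG = 1/6.96 + 1/2.90 + 1/4.55 + 1/8.62 + 1/61.1 = 0.8407.
R4 takes the fraction G_k/ΣG = 0.1160/0.8407 = 0.1380, so I = 4.88 × 0.1380 = 0.6734 mA.

I ≈ 0.673 mA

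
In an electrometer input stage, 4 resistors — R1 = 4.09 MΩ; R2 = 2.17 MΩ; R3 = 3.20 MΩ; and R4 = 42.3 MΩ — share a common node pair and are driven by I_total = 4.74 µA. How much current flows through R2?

ΣG = 1/4.09 + 1/2.17 + 1/3.20 + 1/42.3 = 1.041.
Current divider: I(R2) = I_total · G_k/ΣG = 4.74 × (0.4608/1.041) = 4.74 × 0.4425 = 2.097 µA.

I ≈ 2.10 µA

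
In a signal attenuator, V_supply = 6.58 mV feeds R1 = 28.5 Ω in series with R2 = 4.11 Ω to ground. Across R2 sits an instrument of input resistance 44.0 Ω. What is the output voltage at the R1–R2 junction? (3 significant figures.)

V_out ≈ 0.767 mV

The load sits in parallel with R2, giving an effective lower resistance R2' = R2·R_L/(R2+R_L) = 3.759 Ω.
Voltage divider with the loaded lower leg: V_out = 6.58 × 3.759/(28.5 + 3.759) = 6.58 × 0.1165 = 0.7667 mV.
(Unloaded it would be 0.829 mV; the load pulls it down.)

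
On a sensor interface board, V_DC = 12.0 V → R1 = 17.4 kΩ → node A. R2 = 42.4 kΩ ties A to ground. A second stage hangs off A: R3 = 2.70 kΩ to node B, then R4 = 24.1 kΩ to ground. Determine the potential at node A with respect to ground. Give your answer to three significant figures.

V_A ≈ 5.83 V

Node A sees R2 in parallel with the series input of stage 2, R3 + R4 = 26.80 kΩ.
Effective lower resistance at A: R2 ‖ 26.80 = 16.42 kΩ.
First divider: V_A = V_DC · 16.42/(17.4 + 16.42) = 5.826 V.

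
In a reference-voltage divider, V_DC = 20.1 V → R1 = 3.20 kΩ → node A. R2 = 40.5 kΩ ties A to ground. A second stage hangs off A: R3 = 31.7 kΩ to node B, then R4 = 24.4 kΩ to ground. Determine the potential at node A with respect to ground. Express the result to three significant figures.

V_A ≈ 17.7 V

Looking into the second stage from A: R3 + R4 = 56.10 kΩ appears in parallel with R2.
Effective lower resistance at A: R2 ‖ 56.10 = 23.52 kΩ.
So V_A = 20.1 × 0.8802 = 17.69 V.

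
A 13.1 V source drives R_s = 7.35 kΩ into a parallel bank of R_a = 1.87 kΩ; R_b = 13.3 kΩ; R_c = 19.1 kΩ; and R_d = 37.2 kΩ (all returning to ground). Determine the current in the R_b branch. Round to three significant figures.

Parallel bank: R_p = 1/(1/1.87 + 1/13.3 + 1/19.1 + 1/37.2) = 1.451 kΩ.
V_A = 13.1 × 1.451/8.801 = 2.160 V.
Branch current I = V_A/R_b = 2.160/13.3 = 0.1624 mA.

I ≈ 0.162 mA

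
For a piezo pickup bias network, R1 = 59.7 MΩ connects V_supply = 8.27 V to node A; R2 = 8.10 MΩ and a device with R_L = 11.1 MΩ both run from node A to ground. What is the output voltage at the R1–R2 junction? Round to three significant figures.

First combine the lower leg with the load: R2 ‖ R_L = 4.683 MΩ.
Voltage divider with the loaded lower leg: V_out = 8.27 × 4.683/(59.7 + 4.683) = 8.27 × 0.07273 = 0.6015 V.

V_out ≈ 0.602 V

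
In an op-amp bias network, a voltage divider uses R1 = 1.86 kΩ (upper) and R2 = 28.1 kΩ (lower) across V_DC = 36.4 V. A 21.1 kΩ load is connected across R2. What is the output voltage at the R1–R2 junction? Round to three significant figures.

R2 ‖ R_L = (28.1 × 21.1)/(28.1 + 21.1) = 12.05 kΩ.
Then V_out = V_DC · R2'/(R1 + R2') = 36.4 × 12.05/13.91 = 31.53 V.

V_out ≈ 31.5 V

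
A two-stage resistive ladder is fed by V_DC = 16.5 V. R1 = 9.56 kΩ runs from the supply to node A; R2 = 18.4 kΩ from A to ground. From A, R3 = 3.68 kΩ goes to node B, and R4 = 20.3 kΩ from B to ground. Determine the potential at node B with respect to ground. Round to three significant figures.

Node A sees R2 in parallel with the series input of stage 2, R3 + R4 = 23.98 kΩ.
Effective lower resistance at A: R2 ‖ 23.98 = 10.41 kΩ.
V_A = 16.5 × 10.41/(9.56 + 10.41) = 8.602 V.
Stage 2 is unloaded, so V_B = V_A · R4/(R3+R4) = 8.602 × 20.3/23.98 = 7.282 V.

V_B ≈ 7.28 V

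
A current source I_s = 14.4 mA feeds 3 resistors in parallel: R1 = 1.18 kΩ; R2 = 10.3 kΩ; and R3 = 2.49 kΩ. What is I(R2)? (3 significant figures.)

Total conductance ΣG = 1/1.18 + 1/10.3 + 1/2.49 = 1.346 (units of 1/kΩ).
Current divider: I(R2) = I_s · G_k/ΣG = 14.4 × (0.09709/1.346) = 14.4 × 0.07212 = 1.039 mA.

I ≈ 1.04 mA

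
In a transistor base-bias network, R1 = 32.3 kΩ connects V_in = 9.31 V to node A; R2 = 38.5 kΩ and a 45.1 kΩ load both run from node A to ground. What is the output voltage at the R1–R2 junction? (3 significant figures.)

R2 ‖ R_L = (38.5 × 45.1)/(38.5 + 45.1) = 20.77 kΩ.
Now apply the divider: V_out = 9.31 × 0.3914 = 3.644 V.
(Unloaded it would be 5.06 V; the load pulls it down.)

V_out ≈ 3.64 V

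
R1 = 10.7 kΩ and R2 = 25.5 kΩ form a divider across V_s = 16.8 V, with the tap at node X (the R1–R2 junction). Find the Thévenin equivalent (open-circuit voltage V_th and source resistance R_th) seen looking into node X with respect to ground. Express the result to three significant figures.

V_th is the unloaded tap voltage: V_s · R2/(R1+R2) = 16.8 × 0.7044 = 11.83 V.
Zeroing V_s shorts the top of R1 to ground, so R_th = R1 ‖ R2 = 7.537 kΩ.

V_th ≈ 11.8 V, R_th ≈ 7.54 kΩ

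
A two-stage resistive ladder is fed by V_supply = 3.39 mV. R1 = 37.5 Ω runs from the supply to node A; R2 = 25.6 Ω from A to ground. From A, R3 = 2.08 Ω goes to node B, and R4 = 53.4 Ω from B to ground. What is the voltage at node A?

Node A sees R2 in parallel with the series input of stage 2, R3 + R4 = 55.48 Ω.
R2 ‖ (R3+R4) = 17.52 Ω.
First divider: V_A = V_supply · 17.52/(37.5 + 17.52) = 1.079 mV.

V_A ≈ 1.08 mV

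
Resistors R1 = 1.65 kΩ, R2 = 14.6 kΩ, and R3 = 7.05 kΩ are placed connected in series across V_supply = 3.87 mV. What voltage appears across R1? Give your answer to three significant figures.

V ≈ 0.274 mV

Series total: ΣR = 1.65 + 14.6 + 7.05 = 23.30 kΩ.
By the voltage-divider rule, V = 3.87 × 1.650/23.30 = 0.2741 mV.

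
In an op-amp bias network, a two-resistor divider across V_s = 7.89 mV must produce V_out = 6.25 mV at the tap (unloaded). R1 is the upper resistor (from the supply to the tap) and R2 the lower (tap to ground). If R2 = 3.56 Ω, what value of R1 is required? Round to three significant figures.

R1 ≈ 0.934 Ω

V_out/V_s = R2/(R1+R2) = 0.7921.
So R1 = R2 · (V_s/V_out − 1) = 3.56 × (7.89/6.25 − 1) = 3.56 × 0.2624 = 0.9341 Ω.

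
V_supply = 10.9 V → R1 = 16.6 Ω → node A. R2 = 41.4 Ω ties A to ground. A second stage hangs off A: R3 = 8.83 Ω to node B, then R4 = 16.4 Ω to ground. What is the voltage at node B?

V_B ≈ 3.44 V

The second stage (R3 + R4 = 25.23 Ω) loads node A in parallel with R2.
R2 ‖ (R3+R4) = 15.68 Ω.
First divider: V_A = V_supply · 15.68/(16.6 + 15.68) = 5.294 V.
Stage 2 is unloaded, so V_B = V_A · R4/(R3+R4) = 5.294 × 16.4/25.23 = 3.441 V.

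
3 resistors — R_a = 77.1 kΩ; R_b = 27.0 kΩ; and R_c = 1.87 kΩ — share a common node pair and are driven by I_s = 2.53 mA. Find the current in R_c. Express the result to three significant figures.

ΣG = 1/77.1 + 1/27.0 + 1/1.87 = 0.5848.
Current divider: I(R_c) = I_s · G_k/ΣG = 2.53 × (0.5348/0.5848) = 2.53 × 0.9145 = 2.314 mA.

I ≈ 2.31 mA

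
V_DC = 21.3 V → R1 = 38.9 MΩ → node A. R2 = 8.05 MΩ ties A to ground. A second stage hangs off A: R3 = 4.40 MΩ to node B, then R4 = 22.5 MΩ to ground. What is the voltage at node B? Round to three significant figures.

Looking into the second stage from A: R3 + R4 = 26.90 MΩ appears in parallel with R2.
Effective lower resistance at A: R2 ‖ 26.90 = 6.196 MΩ.
So V_A = 21.3 × 0.1374 = 2.926 V.
Stage 2 is unloaded, so V_B = V_A · R4/(R3+R4) = 2.926 × 22.5/26.90 = 2.448 V.

V_B ≈ 2.45 V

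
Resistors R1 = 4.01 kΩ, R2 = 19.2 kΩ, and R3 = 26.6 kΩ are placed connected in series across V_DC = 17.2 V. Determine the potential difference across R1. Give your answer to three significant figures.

Total series resistance ΣR = 4.01 + 19.2 + 26.6 = 49.81 kΩ.
V = V_DC · R/ΣR = 17.2 × 0.08051 = 1.385 V.

V ≈ 1.38 V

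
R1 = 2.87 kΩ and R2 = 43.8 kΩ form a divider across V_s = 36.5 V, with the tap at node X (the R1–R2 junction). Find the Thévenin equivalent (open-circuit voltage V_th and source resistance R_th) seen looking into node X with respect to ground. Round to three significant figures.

V_th is the unloaded tap voltage: V_s · R2/(R1+R2) = 36.5 × 0.9385 = 34.26 V.
Looking into X with the source shorted: R_th = R1·R2/(R1+R2) = 2.870 × 43.8/46.67 = 2.694 kΩ.

V_th ≈ 34.3 V, R_th ≈ 2.69 kΩ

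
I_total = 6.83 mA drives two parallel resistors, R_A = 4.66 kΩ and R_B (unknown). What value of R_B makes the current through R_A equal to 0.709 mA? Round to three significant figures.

In a two-way split, I_A/I_total = R_B/(R_A + R_B).
With f = 0.1038, R_B = R_A · f/(1−f) = 4.66 × 0.1158 = 0.5398 kΩ.

R_B ≈ 0.540 kΩ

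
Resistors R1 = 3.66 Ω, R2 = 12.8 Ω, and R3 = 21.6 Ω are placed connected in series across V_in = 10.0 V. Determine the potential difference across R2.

Series total: ΣR = 3.66 + 12.8 + 21.6 = 38.06 Ω.
Voltage divider: V = V_in · (12.80 / 38.06) = 10.0 × 0.3363 = 3.363 V.

V ≈ 3.36 V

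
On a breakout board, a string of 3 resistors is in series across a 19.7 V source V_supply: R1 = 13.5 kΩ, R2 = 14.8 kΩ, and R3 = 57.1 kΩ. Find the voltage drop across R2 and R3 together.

Series total: ΣR = 13.5 + 14.8 + 57.1 = 85.40 kΩ.
R_{R2..R3} = 14.8 + 57.1 = 71.90 kΩ.
Voltage divider: V = V_supply · (71.90 / 85.40) = 19.7 × 0.8419 = 16.59 V.

V ≈ 16.6 V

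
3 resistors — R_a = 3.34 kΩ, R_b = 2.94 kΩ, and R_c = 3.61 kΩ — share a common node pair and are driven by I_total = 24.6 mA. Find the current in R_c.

I ≈ 7.43 mA

Total conductance ΣG = 1/3.34 + 1/2.94 + 1/3.61 = 0.9165 (units of 1/kΩ).
By the current-divider rule, I = I_total · G_k/ΣG = 24.6 × 0.3022 = 7.435 mA.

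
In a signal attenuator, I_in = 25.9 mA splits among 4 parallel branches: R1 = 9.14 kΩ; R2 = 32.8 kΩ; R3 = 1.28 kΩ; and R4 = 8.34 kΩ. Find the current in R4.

ΣG = 1/9.14 + 1/32.8 + 1/1.28 + 1/8.34 = 1.041.
R4 takes the fraction G_k/ΣG = 0.1199/1.041 = 0.1152, so I = 25.9 × 0.1152 = 2.983 mA.

I ≈ 2.98 mA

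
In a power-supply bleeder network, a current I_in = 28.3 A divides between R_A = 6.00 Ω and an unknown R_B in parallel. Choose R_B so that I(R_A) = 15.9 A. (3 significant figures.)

The fraction through R_A equals R_B/(R_A+R_B).
With f = 0.5618, R_B = R_A · f/(1−f) = 6.00 × 1.282 = 7.694 Ω.

R_B ≈ 7.69 Ω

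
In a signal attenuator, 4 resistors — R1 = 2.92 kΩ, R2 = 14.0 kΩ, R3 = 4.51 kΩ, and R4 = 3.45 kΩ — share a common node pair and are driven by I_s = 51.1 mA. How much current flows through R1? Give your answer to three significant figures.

I ≈ 18.9 mA

Conductances: ΣG = 1/2.92 + 1/14.0 + 1/4.51 + 1/3.45 = 0.9255 (1/kΩ).
Current divider: I(R1) = I_s · G_k/ΣG = 51.1 × (0.3425/0.9255) = 51.1 × 0.3700 = 18.91 mA.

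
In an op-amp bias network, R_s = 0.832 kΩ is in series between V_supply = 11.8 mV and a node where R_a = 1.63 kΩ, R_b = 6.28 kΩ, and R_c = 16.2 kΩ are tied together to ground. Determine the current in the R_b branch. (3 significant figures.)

I ≈ 1.11 µA

Equivalent of the parallel group: R_p = 1.198 kΩ.
Node voltage V_A = V_supply · R_p/(R_s + R_p) = 11.8 × 0.5902 = 6.965 mV.
Branch current I = V_A/R_b = 6.965/6.28 = 1.109 µA.
(Check via current divider: I_total = 5.812 µA; share G_k/ΣG = 0.1908 → same result.)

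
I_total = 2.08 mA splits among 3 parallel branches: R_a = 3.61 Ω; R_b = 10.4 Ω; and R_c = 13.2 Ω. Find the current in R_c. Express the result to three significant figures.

ΣG = 1/3.61 + 1/10.4 + 1/13.2 = 0.4489.
R_c takes the fraction G_k/ΣG = 0.07576/0.4489 = 0.1688, so I = 2.08 × 0.1688 = 0.3510 mA.

I ≈ 0.351 mA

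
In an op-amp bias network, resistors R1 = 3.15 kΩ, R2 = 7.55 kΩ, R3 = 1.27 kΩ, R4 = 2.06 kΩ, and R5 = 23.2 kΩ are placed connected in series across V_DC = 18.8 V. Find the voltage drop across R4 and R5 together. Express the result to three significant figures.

Total series resistance ΣR = 3.15 + 7.55 + 1.27 + 2.06 + 23.2 = 37.23 kΩ.
R_{R4..R5} = 2.06 + 23.2 = 25.26 kΩ.
V = V_DC · R/ΣR = 18.8 × 0.6785 = 12.76 V.

V ≈ 12.8 V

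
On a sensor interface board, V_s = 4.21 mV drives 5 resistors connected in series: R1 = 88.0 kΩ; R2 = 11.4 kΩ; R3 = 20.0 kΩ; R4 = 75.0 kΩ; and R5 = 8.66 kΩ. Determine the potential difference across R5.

Series total: ΣR = 88.0 + 11.4 + 20.0 + 75.0 + 8.66 = 203.1 kΩ.
By the voltage-divider rule, V = 4.21 × 8.660/203.1 = 0.1795 mV.

V ≈ 0.180 mV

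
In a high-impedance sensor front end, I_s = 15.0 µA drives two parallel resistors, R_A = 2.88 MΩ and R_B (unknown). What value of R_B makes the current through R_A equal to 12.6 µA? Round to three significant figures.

In a two-way split, I_A/I_s = R_B/(R_A + R_B).
With f = 0.8400, R_B = R_A · f/(1−f) = 2.88 × 5.250 = 15.12 MΩ.

R_B ≈ 15.1 MΩ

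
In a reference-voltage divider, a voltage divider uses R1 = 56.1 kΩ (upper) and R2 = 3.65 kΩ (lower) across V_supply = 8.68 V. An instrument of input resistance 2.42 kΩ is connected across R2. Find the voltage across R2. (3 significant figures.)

The load sits in parallel with R2, giving an effective lower resistance R2' = R2·R_L/(R2+R_L) = 1.455 kΩ.
Then V_out = V_supply · R2'/(R1 + R2') = 8.68 × 1.455/57.56 = 0.2195 V.
(Unloaded it would be 0.530 V; the load pulls it down.)

V_out ≈ 0.219 V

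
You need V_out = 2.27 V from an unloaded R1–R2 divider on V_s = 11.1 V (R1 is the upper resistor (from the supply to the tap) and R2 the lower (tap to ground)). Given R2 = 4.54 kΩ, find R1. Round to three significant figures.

Required fraction k = V_out/V_s = 0.2045.
R1 = R2·(1/k − 1) = 4.54 × 3.890 = 17.66 kΩ.

R1 ≈ 17.7 kΩ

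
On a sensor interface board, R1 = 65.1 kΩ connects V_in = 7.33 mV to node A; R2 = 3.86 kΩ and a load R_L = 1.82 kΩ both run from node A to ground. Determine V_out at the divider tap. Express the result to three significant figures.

V_out ≈ 0.137 mV

R2 ‖ R_L = (3.86 × 1.82)/(3.86 + 1.82) = 1.237 kΩ.
Then V_out = V_in · R2'/(R1 + R2') = 7.33 × 1.237/66.34 = 0.1367 mV.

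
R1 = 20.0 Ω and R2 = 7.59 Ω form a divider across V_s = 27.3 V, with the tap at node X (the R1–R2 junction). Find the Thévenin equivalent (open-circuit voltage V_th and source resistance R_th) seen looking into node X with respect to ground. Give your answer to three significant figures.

Open-circuit (no load on X): V_th = V_s · R2/(R1 + R2) = 27.3 × 7.59/(20.00 + 7.59) = 7.510 V.
With V_s suppressed (replaced by a short), R_th = R1 ‖ R2 = (20.00 × 7.59)/(20.00 + 7.59) = 5.502 Ω.

V_th ≈ 7.51 V, R_th ≈ 5.50 Ω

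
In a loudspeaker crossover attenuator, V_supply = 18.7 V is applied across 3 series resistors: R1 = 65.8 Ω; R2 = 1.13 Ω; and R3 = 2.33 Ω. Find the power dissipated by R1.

The common current is I = 18.7/69.26 = 0.2700 A.
P(R1) = I²·R1 = (0.2700)² × 65.8 = 4.797 W.

P ≈ 4.80 W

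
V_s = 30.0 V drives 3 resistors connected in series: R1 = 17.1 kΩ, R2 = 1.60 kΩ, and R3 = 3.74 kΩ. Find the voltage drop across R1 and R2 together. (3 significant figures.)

V ≈ 25.0 V

Series total: ΣR = 17.1 + 1.60 + 3.74 = 22.44 kΩ.
R_{R1..R2} = 17.1 + 1.60 = 18.70 kΩ.
By the voltage-divider rule, V = 30.0 × 18.70/22.44 = 25.00 V.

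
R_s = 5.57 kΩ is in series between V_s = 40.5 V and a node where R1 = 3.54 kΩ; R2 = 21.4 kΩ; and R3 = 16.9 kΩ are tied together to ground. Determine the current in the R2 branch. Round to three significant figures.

Combine the parallel branches: R_p = (1/3.54 + 1/21.4 + 1/16.9)⁻¹ = 2.575 kΩ.
V_A = 40.5 × 2.575/8.145 = 12.80 V.
I(R2) = V_A / R2 = 12.80/21.4 = 0.5983 mA.

I ≈ 0.598 mA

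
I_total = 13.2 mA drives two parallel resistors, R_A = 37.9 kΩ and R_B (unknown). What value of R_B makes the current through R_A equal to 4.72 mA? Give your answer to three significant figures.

R_B ≈ 21.1 kΩ

Two-branch current divider: I_A = I_total · R_B/(R_A + R_B).
4.72/13.2 = R_B/(R_A + R_B) → R_B = R_A · (0.3576)/(1 − 0.3576) = 37.9 × 0.5566 = 21.10 kΩ.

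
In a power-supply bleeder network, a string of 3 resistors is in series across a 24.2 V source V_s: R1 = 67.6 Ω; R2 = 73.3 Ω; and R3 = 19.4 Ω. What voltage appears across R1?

V ≈ 10.2 V

ΣR = 67.6 + 73.3 + 19.4 = 160.3 Ω.
By the voltage-divider rule, V = 24.2 × 67.60/160.3 = 10.21 V.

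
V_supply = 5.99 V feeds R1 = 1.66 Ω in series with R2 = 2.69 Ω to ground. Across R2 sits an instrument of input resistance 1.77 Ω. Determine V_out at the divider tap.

V_out ≈ 2.34 V

R2 ‖ R_L = (2.69 × 1.77)/(2.69 + 1.77) = 1.068 Ω.
Then V_out = V_supply · R2'/(R1 + R2') = 5.99 × 1.068/2.728 = 2.344 V.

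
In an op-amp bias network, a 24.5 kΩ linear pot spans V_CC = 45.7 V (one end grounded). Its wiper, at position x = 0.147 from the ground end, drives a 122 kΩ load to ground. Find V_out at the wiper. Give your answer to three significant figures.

V_out ≈ 6.55 V

Lower segment x·R_p = 3.601 kΩ; upper segment (1−x)·R_p = 20.90 kΩ.
Lower segment in parallel with the load: 3.601 ‖ 122 = 3.498 kΩ.
Then V_out = V_CC · 3.498/(20.90 + 3.498) = 6.553 V.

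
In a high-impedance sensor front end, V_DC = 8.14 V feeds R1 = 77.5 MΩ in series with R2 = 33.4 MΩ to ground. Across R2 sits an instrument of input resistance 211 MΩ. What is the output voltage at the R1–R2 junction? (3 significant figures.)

V_out ≈ 2.21 V

First combine the lower leg with the load: R2 ‖ R_L = 28.84 MΩ.
Voltage divider with the loaded lower leg: V_out = 8.14 × 28.84/(77.5 + 28.84) = 8.14 × 0.2712 = 2.207 V.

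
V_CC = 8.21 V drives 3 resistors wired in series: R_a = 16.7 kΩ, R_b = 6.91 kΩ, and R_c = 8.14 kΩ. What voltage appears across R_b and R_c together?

V ≈ 3.89 V

ΣR = 16.7 + 6.91 + 8.14 = 31.75 kΩ.
R_{R_b..R_c} = 6.91 + 8.14 = 15.05 kΩ.
By the voltage-divider rule, V = 8.21 × 15.05/31.75 = 3.892 V.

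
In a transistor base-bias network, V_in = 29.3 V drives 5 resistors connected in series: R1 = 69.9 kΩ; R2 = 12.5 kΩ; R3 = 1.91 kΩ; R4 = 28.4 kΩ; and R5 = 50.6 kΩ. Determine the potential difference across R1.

V ≈ 12.5 V

ΣR = 69.9 + 12.5 + 1.91 + 28.4 + 50.6 = 163.3 kΩ.
Voltage divider: V = V_in · (69.90 / 163.3) = 29.3 × 0.4280 = 12.54 V.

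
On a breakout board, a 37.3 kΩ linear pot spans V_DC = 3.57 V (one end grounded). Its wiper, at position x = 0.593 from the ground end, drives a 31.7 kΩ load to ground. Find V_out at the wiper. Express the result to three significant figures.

V_out ≈ 1.65 V

Lower segment x·R_p = 22.12 kΩ; upper segment (1−x)·R_p = 15.18 kΩ.
R_L loads the lower segment: effective lower R = 13.03 kΩ.
V_out = 3.57 × 13.03/(15.18 + 13.03) = 1.649 V.
(Unloaded: V_out = x·V_DC = 2.12 V.)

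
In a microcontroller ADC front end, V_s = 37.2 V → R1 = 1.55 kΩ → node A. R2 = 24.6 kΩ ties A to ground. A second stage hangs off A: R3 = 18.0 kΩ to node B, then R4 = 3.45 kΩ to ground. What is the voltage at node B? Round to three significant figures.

V_B ≈ 5.27 V

The second stage (R3 + R4 = 21.45 kΩ) loads node A in parallel with R2.
R2 ‖ (R3+R4) = 11.46 kΩ.
V_A = 37.2 × 11.46/(1.55 + 11.46) = 32.77 V.
V_B = V_A × 0.1608 = 5.270 V.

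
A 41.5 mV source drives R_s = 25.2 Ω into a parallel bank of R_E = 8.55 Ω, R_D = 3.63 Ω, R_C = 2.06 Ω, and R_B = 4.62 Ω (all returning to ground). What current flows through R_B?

Parallel bank: R_p = 1/(1/8.55 + 1/3.63 + 1/2.06 + 1/4.62) = 0.9138 Ω.
V_A by voltage divider: V_A = 41.5 × 0.9138/(25.2 + 0.9138) = 1.452 mV.
I(R_B) = V_A / R_B = 1.452/4.62 = 0.3143 mA.

I ≈ 0.314 mA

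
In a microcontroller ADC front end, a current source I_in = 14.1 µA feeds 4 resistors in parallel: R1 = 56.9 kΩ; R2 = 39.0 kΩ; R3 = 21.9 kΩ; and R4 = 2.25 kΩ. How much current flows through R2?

I ≈ 0.678 µA

ΣG = 1/56.9 + 1/39.0 + 1/21.9 + 1/2.25 = 0.5333.
R2 takes the fraction G_k/ΣG = 0.02564/0.5333 = 0.04808, so I = 14.1 × 0.04808 = 0.6779 µA.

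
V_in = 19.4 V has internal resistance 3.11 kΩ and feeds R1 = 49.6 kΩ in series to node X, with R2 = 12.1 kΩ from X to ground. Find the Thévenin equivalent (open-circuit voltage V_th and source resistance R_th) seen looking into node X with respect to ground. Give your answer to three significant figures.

V_th ≈ 3.62 V, R_th ≈ 9.84 kΩ

R1' = 3.11 + 49.6 = 52.71 kΩ (source resistance + R1).
With X open, the divider is unloaded: V_th = 19.4 × 12.1/64.81 = 3.622 V.
Zeroing V_in shorts the top of R1' to ground, so R_th = R1' ‖ R2 = 9.841 kΩ.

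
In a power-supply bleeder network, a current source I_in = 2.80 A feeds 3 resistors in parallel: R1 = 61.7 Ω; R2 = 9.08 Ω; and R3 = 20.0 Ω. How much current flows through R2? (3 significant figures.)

ΣG = 1/61.7 + 1/9.08 + 1/20.0 = 0.1763.
Current divider: I(R2) = I_in · G_k/ΣG = 2.80 × (0.1101/0.1763) = 2.80 × 0.6245 = 1.749 A.

I ≈ 1.75 A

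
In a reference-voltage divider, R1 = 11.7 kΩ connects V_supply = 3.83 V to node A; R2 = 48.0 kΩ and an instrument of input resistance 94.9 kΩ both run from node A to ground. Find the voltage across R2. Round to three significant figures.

V_out ≈ 2.80 V

R2 ‖ R_L = (48.0 × 94.9)/(48.0 + 94.9) = 31.88 kΩ.
Now apply the divider: V_out = 3.83 × 0.7315 = 2.802 V.
(Unloaded it would be 3.08 V; the load pulls it down.)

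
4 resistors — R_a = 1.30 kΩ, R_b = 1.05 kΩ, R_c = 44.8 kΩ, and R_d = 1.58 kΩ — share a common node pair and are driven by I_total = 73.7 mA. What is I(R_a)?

I ≈ 23.9 mA

Total conductance ΣG = 1/1.30 + 1/1.05 + 1/44.8 + 1/1.58 = 2.377 (units of 1/kΩ).
Current divider: I(R_a) = I_total · G_k/ΣG = 73.7 × (0.7692/2.377) = 73.7 × 0.3236 = 23.85 mA.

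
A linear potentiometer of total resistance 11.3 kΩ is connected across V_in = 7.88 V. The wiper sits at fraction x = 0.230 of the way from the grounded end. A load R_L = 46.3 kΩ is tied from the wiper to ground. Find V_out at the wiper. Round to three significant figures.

Lower segment x·R_p = 2.599 kΩ; upper segment (1−x)·R_p = 8.701 kΩ.
(x·R_p) ‖ R_L = 2.461 kΩ.
Then V_out = V_in · 2.461/(8.701 + 2.461) = 1.737 V.

V_out ≈ 1.74 V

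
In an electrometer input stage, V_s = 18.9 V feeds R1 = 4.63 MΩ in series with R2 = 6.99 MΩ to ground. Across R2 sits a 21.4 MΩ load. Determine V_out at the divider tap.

V_out ≈ 10.1 V

First combine the lower leg with the load: R2 ‖ R_L = 5.269 MΩ.
Then V_out = V_s · R2'/(R1 + R2') = 18.9 × 5.269/9.899 = 10.06 V.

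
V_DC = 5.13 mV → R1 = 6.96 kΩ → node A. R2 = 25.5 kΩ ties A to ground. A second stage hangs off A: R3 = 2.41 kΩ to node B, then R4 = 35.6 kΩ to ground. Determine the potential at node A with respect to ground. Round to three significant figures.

V_A ≈ 3.52 mV

The second stage (R3 + R4 = 38.01 kΩ) loads node A in parallel with R2.
Effective lower resistance at A: R2 ‖ 38.01 = 15.26 kΩ.
So V_A = 5.13 × 0.6868 = 3.523 mV.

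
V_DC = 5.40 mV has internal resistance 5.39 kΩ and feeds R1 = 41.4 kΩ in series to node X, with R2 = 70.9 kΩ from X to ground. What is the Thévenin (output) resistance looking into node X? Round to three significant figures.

R1' = 5.39 + 41.4 = 46.79 kΩ (source resistance + R1).
Zeroing V_DC shorts the top of R1' to ground, so R_th = R1' ‖ R2 = 28.19 kΩ.

R_th ≈ 28.2 kΩ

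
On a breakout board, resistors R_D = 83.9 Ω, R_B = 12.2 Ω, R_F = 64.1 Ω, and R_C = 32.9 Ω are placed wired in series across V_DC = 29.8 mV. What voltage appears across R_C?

V ≈ 5.08 mV

ΣR = 83.9 + 12.2 + 64.1 + 32.9 = 193.1 Ω.
Voltage divider: V = V_DC · (32.90 / 193.1) = 29.8 × 0.1704 = 5.077 mV.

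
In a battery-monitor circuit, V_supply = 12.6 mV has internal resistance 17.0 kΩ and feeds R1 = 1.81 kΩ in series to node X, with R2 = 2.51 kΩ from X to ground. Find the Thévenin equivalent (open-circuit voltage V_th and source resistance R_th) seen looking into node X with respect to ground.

V_th ≈ 1.48 mV, R_th ≈ 2.21 kΩ

R1' = 17.0 + 1.81 = 18.81 kΩ (source resistance + R1).
With X open, the divider is unloaded: V_th = 12.6 × 2.51/21.32 = 1.483 mV.
Zeroing V_supply shorts the top of R1' to ground, so R_th = R1' ‖ R2 = 2.214 kΩ.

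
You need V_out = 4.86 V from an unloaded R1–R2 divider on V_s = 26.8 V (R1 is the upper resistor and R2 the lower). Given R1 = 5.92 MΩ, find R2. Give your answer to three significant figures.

R2 ≈ 1.31 MΩ

The divider ratio is R2/(R1+R2) = 4.86/26.8 = 0.1813.
R2 = R1 · 0.1813/(1 − 0.1813) = 1.311 MΩ.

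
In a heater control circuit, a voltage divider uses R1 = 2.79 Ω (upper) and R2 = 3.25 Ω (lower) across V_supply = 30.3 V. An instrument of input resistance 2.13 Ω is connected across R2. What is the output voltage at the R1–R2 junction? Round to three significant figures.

First combine the lower leg with the load: R2 ‖ R_L = 1.287 Ω.
Voltage divider with the loaded lower leg: V_out = 30.3 × 1.287/(2.79 + 1.287) = 30.3 × 0.3156 = 9.563 V.

V_out ≈ 9.56 V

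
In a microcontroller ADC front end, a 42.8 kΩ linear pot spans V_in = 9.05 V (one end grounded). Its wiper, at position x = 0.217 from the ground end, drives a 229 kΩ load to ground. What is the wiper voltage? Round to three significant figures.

V_out ≈ 1.90 V

The pot divides into 33.51 kΩ above the wiper and 9.288 kΩ below.
R_L loads the lower segment: effective lower R = 8.926 kΩ.
V_out = 9.05 × 8.926/(33.51 + 8.926) = 1.903 V.
(Unloaded: V_out = x·V_in = 1.96 V.)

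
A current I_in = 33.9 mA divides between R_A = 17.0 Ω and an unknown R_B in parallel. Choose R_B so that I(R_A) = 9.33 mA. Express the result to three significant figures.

Two-branch current divider: I_A = I_in · R_B/(R_A + R_B).
With f = 0.2752, R_B = R_A · f/(1−f) = 17.0 × 0.3797 = 6.455 Ω.

R_B ≈ 6.46 Ω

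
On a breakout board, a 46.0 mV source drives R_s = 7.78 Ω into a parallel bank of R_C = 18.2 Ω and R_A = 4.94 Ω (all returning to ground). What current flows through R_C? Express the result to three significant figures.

I ≈ 0.842 mA

Combine the parallel branches: R_p = (1/18.2 + 1/4.94)⁻¹ = 3.885 Ω.
V_A by voltage divider: V_A = 46.0 × 3.885/(7.78 + 3.885) = 15.32 mV.
I(R_C) = V_A / R_C = 15.32/18.2 = 0.8418 mA.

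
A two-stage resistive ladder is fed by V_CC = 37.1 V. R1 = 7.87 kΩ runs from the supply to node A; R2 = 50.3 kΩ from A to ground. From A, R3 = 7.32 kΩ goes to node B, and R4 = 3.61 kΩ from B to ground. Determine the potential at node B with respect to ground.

V_B ≈ 6.53 V

Node A sees R2 in parallel with the series input of stage 2, R3 + R4 = 10.93 kΩ.
R2 ‖ (R3+R4) = 8.979 kΩ.
So V_A = 37.1 × 0.5329 = 19.77 V.
Stage 2 is unloaded, so V_B = V_A · R4/(R3+R4) = 19.77 × 3.61/10.93 = 6.530 V.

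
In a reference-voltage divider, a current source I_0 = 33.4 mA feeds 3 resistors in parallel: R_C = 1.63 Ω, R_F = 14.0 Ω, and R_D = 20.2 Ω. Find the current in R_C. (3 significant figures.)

I ≈ 27.9 mA

Conductances: ΣG = 1/1.63 + 1/14.0 + 1/20.2 = 0.7344 (1/Ω).
By the current-divider rule, I = I_0 · G_k/ΣG = 33.4 × 0.8353 = 27.90 mA.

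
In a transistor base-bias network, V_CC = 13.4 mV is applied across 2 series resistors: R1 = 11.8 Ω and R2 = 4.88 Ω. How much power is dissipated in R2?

ΣR = 16.68 Ω → I = 13.4/16.68 = 0.8034 mA.
V(R2) = I·R = 3.920 mV; P = V·I = 3.920 × 0.8034 = 3.149 µW.

P ≈ 3.15 µW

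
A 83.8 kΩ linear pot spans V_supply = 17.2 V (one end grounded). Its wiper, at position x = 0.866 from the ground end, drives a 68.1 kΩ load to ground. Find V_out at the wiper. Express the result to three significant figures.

V_out ≈ 13.0 V

Split the track: R_lower = x·R_p = 72.57 kΩ, R_upper = (1−x)·R_p = 11.23 kΩ.
R_L loads the lower segment: effective lower R = 35.13 kΩ.
V_out = 17.2 × 35.13/(11.23 + 35.13) = 13.03 V.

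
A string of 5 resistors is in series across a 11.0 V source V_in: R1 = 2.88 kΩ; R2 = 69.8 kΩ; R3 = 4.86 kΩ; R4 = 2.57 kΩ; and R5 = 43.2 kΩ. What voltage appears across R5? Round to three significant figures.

Series total: ΣR = 2.88 + 69.8 + 4.86 + 2.57 + 43.2 = 123.3 kΩ.
Voltage divider: V = V_in · (43.20 / 123.3) = 11.0 × 0.3503 = 3.854 V.

V ≈ 3.85 V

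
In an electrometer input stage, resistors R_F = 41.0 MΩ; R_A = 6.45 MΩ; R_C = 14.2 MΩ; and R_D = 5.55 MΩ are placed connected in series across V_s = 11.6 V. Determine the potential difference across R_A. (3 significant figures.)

V ≈ 1.11 V

Total series resistance ΣR = 41.0 + 6.45 + 14.2 + 5.55 = 67.20 MΩ.
V = V_s · R/ΣR = 11.6 × 0.09598 = 1.113 V.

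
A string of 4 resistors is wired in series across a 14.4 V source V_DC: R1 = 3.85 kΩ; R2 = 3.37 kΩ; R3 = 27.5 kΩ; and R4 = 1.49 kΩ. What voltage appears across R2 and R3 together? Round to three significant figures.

Total series resistance ΣR = 3.85 + 3.37 + 27.5 + 1.49 = 36.21 kΩ.
R_{R2..R3} = 3.37 + 27.5 = 30.87 kΩ.
Voltage divider: V = V_DC · (30.87 / 36.21) = 14.4 × 0.8525 = 12.28 V.

V ≈ 12.3 V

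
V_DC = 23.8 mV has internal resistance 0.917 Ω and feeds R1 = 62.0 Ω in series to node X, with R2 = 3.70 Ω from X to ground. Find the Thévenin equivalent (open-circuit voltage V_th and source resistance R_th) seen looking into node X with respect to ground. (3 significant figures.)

V_th ≈ 1.32 mV, R_th ≈ 3.49 Ω

R1' = 0.917 + 62.0 = 62.92 Ω (source resistance + R1).
V_th is the unloaded tap voltage: V_DC · R2/(R1'+R2) = 23.8 × 0.05554 = 1.322 mV.
Looking into X with the source shorted: R_th = R1'·R2/(R1'+R2) = 62.92 × 3.70/66.62 = 3.494 Ω.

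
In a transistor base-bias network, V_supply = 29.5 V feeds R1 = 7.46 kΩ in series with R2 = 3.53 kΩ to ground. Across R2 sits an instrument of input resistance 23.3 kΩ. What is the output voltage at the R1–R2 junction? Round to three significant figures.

The load sits in parallel with R2, giving an effective lower resistance R2' = R2·R_L/(R2+R_L) = 3.066 kΩ.
Then V_out = V_supply · R2'/(R1 + R2') = 29.5 × 3.066/10.53 = 8.592 V.
(Unloaded it would be 9.48 V; the load pulls it down.)

V_out ≈ 8.59 V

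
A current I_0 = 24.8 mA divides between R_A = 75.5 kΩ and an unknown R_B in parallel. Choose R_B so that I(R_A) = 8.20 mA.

R_B ≈ 37.3 kΩ

Two-branch current divider: I_A = I_0 · R_B/(R_A + R_B).
With f = 0.3306, R_B = R_A · f/(1−f) = 75.5 × 0.4940 = 37.30 kΩ.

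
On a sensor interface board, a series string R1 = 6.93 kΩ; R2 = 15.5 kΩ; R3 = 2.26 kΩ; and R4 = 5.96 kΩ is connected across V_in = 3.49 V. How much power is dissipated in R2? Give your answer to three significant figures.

P ≈ 0.201 mW

Series current I = V_in/ΣR = 3.49/30.65 = 0.1139 mA.
P(R2) = I²·R2 = (0.1139)² × 15.5 = 0.2010 mW.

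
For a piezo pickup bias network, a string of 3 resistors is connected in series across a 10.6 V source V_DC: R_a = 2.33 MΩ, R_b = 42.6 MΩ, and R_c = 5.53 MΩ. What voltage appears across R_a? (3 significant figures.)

Series total: ΣR = 2.33 + 42.6 + 5.53 = 50.46 MΩ.
By the voltage-divider rule, V = 10.6 × 2.330/50.46 = 0.4895 V.

V ≈ 0.489 V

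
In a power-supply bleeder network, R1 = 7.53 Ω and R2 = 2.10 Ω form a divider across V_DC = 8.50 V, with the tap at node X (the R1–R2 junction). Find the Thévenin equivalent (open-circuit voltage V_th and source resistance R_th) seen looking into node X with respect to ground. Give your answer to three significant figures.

V_th ≈ 1.85 V, R_th ≈ 1.64 Ω

V_th is the unloaded tap voltage: V_DC · R2/(R1+R2) = 8.50 × 0.2181 = 1.854 V.
Looking into X with the source shorted: R_th = R1·R2/(R1+R2) = 7.530 × 2.10/9.630 = 1.642 Ω.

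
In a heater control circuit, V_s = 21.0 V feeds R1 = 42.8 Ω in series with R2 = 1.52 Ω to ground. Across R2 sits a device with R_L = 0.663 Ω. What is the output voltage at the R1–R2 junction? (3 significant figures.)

R2 ‖ R_L = (1.52 × 0.663)/(1.52 + 0.663) = 0.4616 Ω.
Now apply the divider: V_out = 21.0 × 0.01067 = 0.2241 V.

V_out ≈ 0.224 V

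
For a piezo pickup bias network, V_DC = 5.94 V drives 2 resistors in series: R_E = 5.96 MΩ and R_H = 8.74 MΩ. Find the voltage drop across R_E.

V ≈ 2.41 V

ΣR = 5.96 + 8.74 = 14.70 MΩ.
V = V_DC · R/ΣR = 5.94 × 0.4054 = 2.408 V.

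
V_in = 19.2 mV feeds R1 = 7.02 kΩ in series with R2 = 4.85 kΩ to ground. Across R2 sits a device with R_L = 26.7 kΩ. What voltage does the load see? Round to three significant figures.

R2 ‖ R_L = (4.85 × 26.7)/(4.85 + 26.7) = 4.104 kΩ.
Voltage divider with the loaded lower leg: V_out = 19.2 × 4.104/(7.02 + 4.104) = 19.2 × 0.3690 = 7.084 mV.
(Unloaded it would be 7.84 mV; the load pulls it down.)

V_out ≈ 7.08 mV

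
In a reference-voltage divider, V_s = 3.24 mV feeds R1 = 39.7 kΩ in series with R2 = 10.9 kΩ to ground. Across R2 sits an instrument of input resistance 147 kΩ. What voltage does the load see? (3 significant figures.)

First combine the lower leg with the load: R2 ‖ R_L = 10.15 kΩ.
Then V_out = V_s · R2'/(R1 + R2') = 3.24 × 10.15/49.85 = 0.6596 mV.

V_out ≈ 0.660 mV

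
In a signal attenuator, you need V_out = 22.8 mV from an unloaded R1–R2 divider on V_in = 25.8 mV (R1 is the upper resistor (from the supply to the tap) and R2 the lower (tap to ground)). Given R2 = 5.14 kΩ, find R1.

R1 ≈ 0.676 kΩ

The divider ratio is R2/(R1+R2) = 22.8/25.8 = 0.8837.
Rearranging, R1 = R2·(1−k)/k = 5.14 × 0.1316 = 0.6763 kΩ.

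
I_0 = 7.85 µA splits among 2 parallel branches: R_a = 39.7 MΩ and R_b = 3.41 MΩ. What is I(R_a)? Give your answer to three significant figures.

For two parallel branches, I_k = I_0 · (other R)/(sum of R).
So I = 7.85 × 3.41/43.11 = 0.6209 µA.

I ≈ 0.621 µA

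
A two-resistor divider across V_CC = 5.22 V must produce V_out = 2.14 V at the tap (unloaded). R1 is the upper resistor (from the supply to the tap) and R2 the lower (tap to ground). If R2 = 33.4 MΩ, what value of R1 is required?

R1 ≈ 48.1 MΩ

V_out/V_CC = R2/(R1+R2) = 0.4100.
Rearranging, R1 = R2·(1−k)/k = 33.4 × 1.439 = 48.07 MΩ.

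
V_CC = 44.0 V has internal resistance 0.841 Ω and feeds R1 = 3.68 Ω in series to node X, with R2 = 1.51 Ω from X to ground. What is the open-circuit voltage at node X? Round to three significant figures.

V_th ≈ 11.0 V

R1' = 0.841 + 3.68 = 4.521 Ω (source resistance + R1).
V_th is the unloaded tap voltage: V_CC · R2/(R1'+R2) = 44.0 × 0.2504 = 11.02 V.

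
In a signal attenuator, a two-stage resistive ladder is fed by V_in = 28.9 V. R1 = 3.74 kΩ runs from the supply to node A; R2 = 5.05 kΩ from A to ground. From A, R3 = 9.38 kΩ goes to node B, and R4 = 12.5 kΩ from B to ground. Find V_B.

V_B ≈ 8.64 V

Node A sees R2 in parallel with the series input of stage 2, R3 + R4 = 21.88 kΩ.
R2 ‖ (R3+R4) = 4.103 kΩ.
First divider: V_A = V_in · 4.103/(3.74 + 4.103) = 15.12 V.
V_B = V_A × 0.5713 = 8.637 V.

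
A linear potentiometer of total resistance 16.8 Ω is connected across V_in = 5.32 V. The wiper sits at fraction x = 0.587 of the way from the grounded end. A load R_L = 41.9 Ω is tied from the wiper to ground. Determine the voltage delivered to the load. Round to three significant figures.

V_out ≈ 2.85 V

The pot divides into 6.938 Ω above the wiper and 9.862 Ω below.
(x·R_p) ‖ R_L = 7.983 Ω.
V_out = 5.32 × 7.983/(6.938 + 7.983) = 2.846 V.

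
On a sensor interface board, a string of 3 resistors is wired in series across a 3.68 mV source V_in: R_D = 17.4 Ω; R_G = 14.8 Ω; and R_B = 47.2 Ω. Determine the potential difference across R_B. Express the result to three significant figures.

V ≈ 2.19 mV

Total series resistance ΣR = 17.4 + 14.8 + 47.2 = 79.40 Ω.
By the voltage-divider rule, V = 3.68 × 47.20/79.40 = 2.188 mV.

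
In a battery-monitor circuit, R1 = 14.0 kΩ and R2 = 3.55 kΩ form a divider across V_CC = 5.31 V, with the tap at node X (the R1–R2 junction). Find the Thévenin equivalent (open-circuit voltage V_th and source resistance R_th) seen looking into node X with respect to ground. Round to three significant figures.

V_th is the unloaded tap voltage: V_CC · R2/(R1+R2) = 5.31 × 0.2023 = 1.074 V.
Looking into X with the source shorted: R_th = R1·R2/(R1+R2) = 14.00 × 3.55/17.55 = 2.832 kΩ.

V_th ≈ 1.07 V, R_th ≈ 2.83 kΩ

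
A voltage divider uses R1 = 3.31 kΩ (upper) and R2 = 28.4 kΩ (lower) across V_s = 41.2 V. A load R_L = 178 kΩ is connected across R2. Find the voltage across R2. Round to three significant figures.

The load sits in parallel with R2, giving an effective lower resistance R2' = R2·R_L/(R2+R_L) = 24.49 kΩ.
Then V_out = V_s · R2'/(R1 + R2') = 41.2 × 24.49/27.80 = 36.29 V.

V_out ≈ 36.3 V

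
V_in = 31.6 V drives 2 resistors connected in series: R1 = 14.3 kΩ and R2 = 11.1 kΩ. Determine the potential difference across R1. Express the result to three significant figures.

V ≈ 17.8 V

ΣR = 14.3 + 11.1 = 25.40 kΩ.
Voltage divider: V = V_in · (14.30 / 25.40) = 31.6 × 0.5630 = 17.79 V.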